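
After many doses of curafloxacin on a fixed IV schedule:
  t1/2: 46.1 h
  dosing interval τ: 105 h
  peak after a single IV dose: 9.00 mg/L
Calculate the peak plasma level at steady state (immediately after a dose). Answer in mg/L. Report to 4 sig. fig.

k = ln2 / t½ = 0.693147 / 46.1 = 0.01504 h⁻¹
e^(−kτ) = e^(−0.01504 × 105) = 0.2061
Accumulation ratio R = 1 / (1 − e^(−kτ)) = 1 / (1 − 0.2061) = 1.260
Steady-state peak = C₀ × R = 9.00 × 1.260 = 11.34 mg/L

11.34 mg/L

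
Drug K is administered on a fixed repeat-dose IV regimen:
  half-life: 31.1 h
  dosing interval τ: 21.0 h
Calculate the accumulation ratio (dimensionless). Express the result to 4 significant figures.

2.675

k = ln2 / t½ = 0.693147 / 31.1 = 0.02229 h⁻¹
e^(−kτ) = e^(−0.02229 × 21.0) = 0.6262
Accumulation ratio R = 1 / (1 − e^(−kτ)) = 1 / (1 − 0.6262) = 2.675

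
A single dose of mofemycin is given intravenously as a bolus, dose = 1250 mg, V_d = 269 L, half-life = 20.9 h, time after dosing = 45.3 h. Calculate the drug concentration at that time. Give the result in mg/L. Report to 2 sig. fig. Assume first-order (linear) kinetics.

C₀ = Dose / Vd = 1250 / 269 = 4.647 mg/L
k = ln2 / t½ = 0.693147 / 20.9 = 0.03316 h⁻¹
C = C₀ · e^(−k·t) = 4.647 × e^(−0.03316 × 45.3)
  = 4.647 × 0.2227 = 1.035 mg/L

1.0 mg/L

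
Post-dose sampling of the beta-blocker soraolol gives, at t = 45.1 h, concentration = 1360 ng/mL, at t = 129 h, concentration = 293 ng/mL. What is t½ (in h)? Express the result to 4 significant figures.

37.88 h

k = ln(C₁/C₂) / (t₂ − t₁) = ln(1360/293) / (129 − 45.1)
  = 1.535 / 83.90 = 0.01830 h⁻¹
t½ = ln2 / k = 0.693147 / 0.01830 = 37.88 h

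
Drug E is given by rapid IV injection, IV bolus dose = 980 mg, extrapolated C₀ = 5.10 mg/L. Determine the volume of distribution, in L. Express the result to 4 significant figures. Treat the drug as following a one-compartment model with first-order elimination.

Vd = Dose / C₀ = 980.0 / 5.10 = 192.2 L

192.2 L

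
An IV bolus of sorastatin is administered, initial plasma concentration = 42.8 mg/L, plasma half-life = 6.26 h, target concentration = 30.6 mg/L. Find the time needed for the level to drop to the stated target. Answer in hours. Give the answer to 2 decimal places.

k = ln2 / t½ = 0.693147 / 6.26 = 0.1107 h⁻¹
t = ln(C₀ / C) / k = ln(42.80 / 30.6) / 0.1107
  = ln(1.399) / 0.1107 = 0.3358 / 0.1107 = 3.033 h

3.03 h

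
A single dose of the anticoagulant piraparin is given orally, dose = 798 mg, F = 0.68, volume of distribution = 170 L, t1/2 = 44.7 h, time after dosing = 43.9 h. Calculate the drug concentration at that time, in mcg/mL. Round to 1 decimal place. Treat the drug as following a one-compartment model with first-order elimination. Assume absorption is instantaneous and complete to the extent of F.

Amount reaching circulation = F × Dose = 0.68 × 798.0 = 542.6 mg
C₀ = F·Dose / Vd = 542.6 / 170 = 3.192 mg/L
k = ln2 / t½ = 0.693147 / 44.7 = 0.01551 h⁻¹
C = C₀ · e^(−k·t) = 3.192 × e^(−0.01551 × 43.9)
  = 3.192 × 0.5062 = 1.616 mg/L
(1.616 mg/L = 1.616 mcg/mL)

1.6 mcg/mL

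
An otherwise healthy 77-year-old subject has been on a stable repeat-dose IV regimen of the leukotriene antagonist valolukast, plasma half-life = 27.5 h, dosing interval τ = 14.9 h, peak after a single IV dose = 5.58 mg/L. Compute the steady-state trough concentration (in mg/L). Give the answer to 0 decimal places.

12 mg/L

k = ln2 / t½ = 0.693147 / 27.5 = 0.02521 h⁻¹
e^(−kτ) = e^(−0.02521 × 14.9) = 0.6869
Accumulation ratio R = 1 / (1 − e^(−kτ)) = 1 / (1 − 0.6869) = 3.194
Steady-state trough = C₀ × R × e^(−kτ) = 5.58 × 3.194 × 0.6869 = 12.24 mg/L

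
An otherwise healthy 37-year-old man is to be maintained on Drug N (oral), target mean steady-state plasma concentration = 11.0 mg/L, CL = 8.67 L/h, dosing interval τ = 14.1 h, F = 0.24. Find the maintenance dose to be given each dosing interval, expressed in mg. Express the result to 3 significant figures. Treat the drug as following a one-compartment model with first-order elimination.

At steady state, F × (Dose/τ) = Css × CL.
Dose = Css × CL × τ / F = 11.0 × 8.670 × 14.1 / 0.24 = 5603 mg

5600 mg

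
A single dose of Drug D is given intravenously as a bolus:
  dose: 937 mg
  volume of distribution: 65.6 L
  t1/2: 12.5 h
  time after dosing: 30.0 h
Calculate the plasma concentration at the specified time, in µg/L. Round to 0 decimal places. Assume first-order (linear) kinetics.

C₀ = Dose / Vd = 937.0 / 65.6 = 14.28 mg/L
k = ln2 / t½ = 0.693147 / 12.5 = 0.05545 h⁻¹
C = C₀ · e^(−k·t) = 14.28 × e^(−0.05545 × 30.0)
  = 14.28 × 0.1895 = 2.706 mg/L
Convert: 2.706 mg/L × 1000 = 2706 µg/L

2706 µg/L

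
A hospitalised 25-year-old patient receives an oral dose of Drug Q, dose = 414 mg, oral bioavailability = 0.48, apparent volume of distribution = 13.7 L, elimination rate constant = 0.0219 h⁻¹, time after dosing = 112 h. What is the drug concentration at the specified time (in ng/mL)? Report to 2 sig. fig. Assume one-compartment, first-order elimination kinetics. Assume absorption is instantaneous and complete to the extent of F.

Amount reaching circulation = F × Dose = 0.48 × 414.0 = 198.7 mg
C₀ = F·Dose / Vd = 198.7 / 13.7 = 14.50 mg/L
C = C₀ · e^(−k·t) = 14.50 × e^(−0.02190 × 112)
  = 14.50 × 0.08605 = 1.248 mg/L
Convert: 1.248 mg/L × 1000 = 1248 ng/mL

1200 ng/mL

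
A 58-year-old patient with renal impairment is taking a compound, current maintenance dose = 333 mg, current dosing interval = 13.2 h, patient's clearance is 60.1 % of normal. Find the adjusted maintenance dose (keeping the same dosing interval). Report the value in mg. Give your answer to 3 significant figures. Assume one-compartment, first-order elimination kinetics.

200 mg

To keep the same average steady-state level, dosing rate must scale with clearance.
CL ratio = 60.1 / 100 = 0.6010
New dose (same interval) = 333 × 0.6010 = 200.1 mg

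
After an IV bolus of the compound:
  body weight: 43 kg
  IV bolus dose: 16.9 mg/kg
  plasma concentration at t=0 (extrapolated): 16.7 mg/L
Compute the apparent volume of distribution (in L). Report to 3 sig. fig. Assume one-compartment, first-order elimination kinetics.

43.5 L

Dose = 16.9 × 43 = 726.7 mg
Vd = Dose / C₀ = 726.7 / 16.7 = 43.51 L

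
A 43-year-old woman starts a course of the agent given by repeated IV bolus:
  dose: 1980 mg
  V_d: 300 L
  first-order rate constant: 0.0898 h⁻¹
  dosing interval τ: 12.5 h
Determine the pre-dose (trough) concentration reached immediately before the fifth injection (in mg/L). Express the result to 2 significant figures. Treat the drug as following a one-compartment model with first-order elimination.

3.1 mg/L

C₀ per dose = Dose / Vd = 1980 / 300 = 6.600 mg/L
Fraction remaining after one interval: r = e^(−kτ) = e^(−0.08980 × 12.5) = 0.3255
Before dose 5, 4 doses have been given (aged 1τ, 2τ, 3τ, 4τ).
C_trough = C₀ × (r + r² + … + r^4) = C₀ × r(1−r^4)/(1−r)
        = 6.600 × 0.3255 × (1 − 0.01123) / (1 − 0.3255) = 3.149 mg/L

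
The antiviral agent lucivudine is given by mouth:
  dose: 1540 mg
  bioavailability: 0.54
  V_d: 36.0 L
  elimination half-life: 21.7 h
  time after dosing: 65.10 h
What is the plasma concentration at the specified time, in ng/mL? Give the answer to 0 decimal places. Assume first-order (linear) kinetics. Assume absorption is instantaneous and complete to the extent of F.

2888 ng/mL

Amount reaching circulation = F × Dose = 0.54 × 1540 = 831.6 mg
C₀ = F·Dose / Vd = 831.6 / 36.0 = 23.10 mg/L
k = ln2 / t½ = 0.693147 / 21.7 = 0.03194 h⁻¹
t / t½ = 65.10 / 21.7 = 3 half-lives
C = C₀ × (1/2)^3 = 23.10 × 0.1250 = 2.888 mg/L
Convert: 2.888 mg/L × 1000 = 2888 ng/mL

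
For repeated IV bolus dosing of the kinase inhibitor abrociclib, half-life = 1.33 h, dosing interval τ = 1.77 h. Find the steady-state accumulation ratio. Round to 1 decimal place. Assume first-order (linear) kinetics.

1.7

k = ln2 / t½ = 0.693147 / 1.33 = 0.5212 h⁻¹
e^(−kτ) = e^(−0.5212 × 1.77) = 0.3975
Accumulation ratio R = 1 / (1 − e^(−kτ)) = 1 / (1 − 0.3975) = 1.660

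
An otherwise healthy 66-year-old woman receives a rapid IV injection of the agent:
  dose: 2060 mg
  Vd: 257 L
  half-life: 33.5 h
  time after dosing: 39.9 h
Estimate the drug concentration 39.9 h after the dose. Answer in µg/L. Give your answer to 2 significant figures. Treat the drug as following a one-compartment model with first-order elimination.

3500 µg/L

C₀ = Dose / Vd = 2060 / 257 = 8.016 mg/L
k = ln2 / t½ = 0.693147 / 33.5 = 0.02069 h⁻¹
C = C₀ · e^(−k·t) = 8.016 × e^(−0.02069 × 39.9)
  = 8.016 × 0.4380 = 3.511 mg/L
Convert: 3.511 mg/L × 1000 = 3511 µg/L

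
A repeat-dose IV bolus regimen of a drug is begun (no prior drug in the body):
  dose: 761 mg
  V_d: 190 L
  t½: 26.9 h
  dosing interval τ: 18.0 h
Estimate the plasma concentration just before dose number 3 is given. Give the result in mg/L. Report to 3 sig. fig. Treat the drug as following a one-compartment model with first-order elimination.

4.10 mg/L

C₀ per dose = Dose / Vd = 761 / 190 = 4.005 mg/L
k = ln2 / t½ = 0.693147 / 26.9 = 0.02577 h⁻¹
Fraction remaining after one interval: r = e^(−kτ) = e^(−0.02577 × 18.0) = 0.6289
Before dose 3, 2 doses have been given (aged 1τ, 2τ).
C_trough = C₀ × (r + r²) = 4.005 × (0.6289 + 0.3955) = 4.103 mg/L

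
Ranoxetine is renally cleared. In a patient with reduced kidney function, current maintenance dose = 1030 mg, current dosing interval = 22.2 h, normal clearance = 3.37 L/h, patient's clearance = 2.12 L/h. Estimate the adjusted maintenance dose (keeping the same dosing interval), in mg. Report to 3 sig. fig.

To keep the same average steady-state level, dosing rate must scale with clearance.
CL ratio = 2.12 / 3.37 = 0.6291
New dose (same interval) = 1030 × 0.6291 = 648.0 mg

648 mg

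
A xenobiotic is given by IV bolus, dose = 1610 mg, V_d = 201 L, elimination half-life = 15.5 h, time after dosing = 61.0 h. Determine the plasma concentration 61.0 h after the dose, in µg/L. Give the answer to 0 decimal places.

C₀ = Dose / Vd = 1610 / 201 = 8.010 mg/L
k = ln2 / t½ = 0.693147 / 15.5 = 0.04472 h⁻¹
C = C₀ · e^(−k·t) = 8.010 × e^(−0.04472 × 61.0)
  = 8.010 × 0.06536 = 0.5235 mg/L
Convert: 0.5235 mg/L × 1000 = 523.5 µg/L

524 µg/L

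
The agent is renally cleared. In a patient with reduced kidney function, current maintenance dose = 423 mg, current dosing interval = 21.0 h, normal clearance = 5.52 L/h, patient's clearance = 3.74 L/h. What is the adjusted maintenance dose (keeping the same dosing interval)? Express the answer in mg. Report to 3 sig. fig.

To keep the same average steady-state level, dosing rate must scale with clearance.
CL ratio = 3.74 / 5.52 = 0.6775
New dose (same interval) = 423 × 0.6775 = 286.6 mg

287 mg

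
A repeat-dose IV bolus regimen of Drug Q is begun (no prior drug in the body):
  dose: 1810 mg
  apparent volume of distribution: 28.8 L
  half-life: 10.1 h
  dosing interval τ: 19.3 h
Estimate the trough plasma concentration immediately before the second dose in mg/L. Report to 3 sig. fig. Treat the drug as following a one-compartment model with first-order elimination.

16.7 mg/L

C₀ per dose = Dose / Vd = 1810 / 28.8 = 62.85 mg/L
k = ln2 / t½ = 0.693147 / 10.1 = 0.06863 h⁻¹
Fraction remaining after one interval: r = e^(−kτ) = e^(−0.06863 × 19.3) = 0.2659
Before dose 2, 1 dose has been given (aged 1τ).
C_trough = C₀ × r = 62.85 × 0.2659 = 16.71 mg/L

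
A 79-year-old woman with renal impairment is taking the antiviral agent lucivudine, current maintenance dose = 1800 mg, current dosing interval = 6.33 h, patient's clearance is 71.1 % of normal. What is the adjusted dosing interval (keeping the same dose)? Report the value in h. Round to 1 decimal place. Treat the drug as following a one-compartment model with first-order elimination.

8.9 h

To keep the same average steady-state level, dosing rate must scale with clearance.
CL ratio = 71.1 / 100 = 0.7110
New interval (same dose) = 6.33 / 0.7110 = 8.903 h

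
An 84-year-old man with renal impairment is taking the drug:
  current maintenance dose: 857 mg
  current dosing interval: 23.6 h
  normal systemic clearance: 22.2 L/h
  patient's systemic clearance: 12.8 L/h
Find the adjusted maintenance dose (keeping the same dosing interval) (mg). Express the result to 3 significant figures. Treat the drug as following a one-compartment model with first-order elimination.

494 mg

To keep the same average steady-state level, dosing rate must scale with clearance.
CL ratio = 12.8 / 22.2 = 0.5766
New dose (same interval) = 857 × 0.5766 = 494.1 mg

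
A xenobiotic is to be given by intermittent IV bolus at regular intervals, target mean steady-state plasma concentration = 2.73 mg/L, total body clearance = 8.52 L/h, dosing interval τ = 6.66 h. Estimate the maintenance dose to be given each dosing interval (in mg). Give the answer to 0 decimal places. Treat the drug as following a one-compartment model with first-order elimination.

155 mg

At steady state, Dose/τ = Css × CL.
Dose = Css × CL × τ = 2.73 × 8.520 × 6.66 = 154.9 mg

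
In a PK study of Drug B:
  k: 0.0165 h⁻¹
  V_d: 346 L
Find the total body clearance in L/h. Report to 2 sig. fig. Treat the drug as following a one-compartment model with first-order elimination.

CL = k × Vd = 0.0165 × 346 = 5.709 L/h

5.7 L/h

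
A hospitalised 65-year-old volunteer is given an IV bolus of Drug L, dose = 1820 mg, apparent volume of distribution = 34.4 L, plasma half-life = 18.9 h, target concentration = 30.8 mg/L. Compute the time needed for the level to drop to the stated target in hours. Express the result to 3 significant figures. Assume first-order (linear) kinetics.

C₀ = Dose / Vd = 1820 / 34.4 = 52.91 mg/L
k = ln2 / t½ = 0.693147 / 18.9 = 0.03667 h⁻¹
t = ln(C₀ / C) / k = ln(52.91 / 30.8) / 0.03667
  = ln(1.718) / 0.03667 = 0.5412 / 0.03667 = 14.76 h

14.8 h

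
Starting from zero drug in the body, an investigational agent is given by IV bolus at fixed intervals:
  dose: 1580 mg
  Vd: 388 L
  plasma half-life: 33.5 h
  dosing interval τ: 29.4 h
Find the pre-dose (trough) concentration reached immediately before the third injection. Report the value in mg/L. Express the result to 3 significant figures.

3.42 mg/L

C₀ per dose = Dose / Vd = 1580 / 388 = 4.072 mg/L
k = ln2 / t½ = 0.693147 / 33.5 = 0.02069 h⁻¹
Fraction remaining after one interval: r = e^(−kτ) = e^(−0.02069 × 29.4) = 0.5443
Before dose 3, 2 doses have been given (aged 1τ, 2τ).
C_trough = C₀ × (r + r²) = 4.072 × (0.5443 + 0.2963) = 3.423 mg/L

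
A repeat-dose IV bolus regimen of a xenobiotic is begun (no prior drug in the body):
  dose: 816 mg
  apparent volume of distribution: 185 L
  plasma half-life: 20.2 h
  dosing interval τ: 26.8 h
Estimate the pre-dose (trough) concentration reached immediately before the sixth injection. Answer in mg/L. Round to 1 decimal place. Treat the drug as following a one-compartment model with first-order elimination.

2.9 mg/L

C₀ per dose = Dose / Vd = 816 / 185 = 4.411 mg/L
k = ln2 / t½ = 0.693147 / 20.2 = 0.03431 h⁻¹
Fraction remaining after one interval: r = e^(−kτ) = e^(−0.03431 × 26.8) = 0.3987
Before dose 6, 5 doses have been given (aged 1τ, 2τ, 3τ, 4τ, 5τ).
C_trough = C₀ × (r + r² + … + r^5) = C₀ × r(1−r^5)/(1−r)
        = 4.411 × 0.3987 × (1 − 0.01007) / (1 − 0.3987) = 2.895 mg/L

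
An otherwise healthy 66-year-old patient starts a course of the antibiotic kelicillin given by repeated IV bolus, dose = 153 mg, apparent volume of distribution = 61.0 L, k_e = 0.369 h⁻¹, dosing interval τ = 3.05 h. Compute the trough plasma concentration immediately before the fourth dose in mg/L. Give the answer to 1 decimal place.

1.2 mg/L

C₀ per dose = Dose / Vd = 153 / 61.0 = 2.508 mg/L
Fraction remaining after one interval: r = e^(−kτ) = e^(−0.3690 × 3.05) = 0.3245
Before dose 4, 3 doses have been given (aged 1τ, 2τ, 3τ).
C_trough = C₀ × (r + r² + … + r^3) = C₀ × r(1−r^3)/(1−r)
        = 2.508 × 0.3245 × (1 − 0.03417) / (1 − 0.3245) = 1.164 mg/L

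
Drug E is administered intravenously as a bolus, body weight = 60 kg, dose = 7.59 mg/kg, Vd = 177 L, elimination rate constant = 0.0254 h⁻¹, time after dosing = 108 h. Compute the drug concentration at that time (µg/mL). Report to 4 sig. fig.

Total dose = 7.59 × 60 = 455.4 mg
C₀ = Dose / Vd = 455.4 / 177 = 2.573 mg/L
C = C₀ · e^(−k·t) = 2.573 × e^(−0.02540 × 108)
  = 2.573 × 0.06436 = 0.1656 mg/L
(0.1656 mg/L = 0.1656 µg/mL)

0.1656 µg/mL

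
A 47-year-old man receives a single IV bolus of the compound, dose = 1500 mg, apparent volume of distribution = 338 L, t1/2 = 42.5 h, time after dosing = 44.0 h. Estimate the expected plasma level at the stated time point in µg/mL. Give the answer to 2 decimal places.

C₀ = Dose / Vd = 1500 / 338 = 4.438 mg/L
k = ln2 / t½ = 0.693147 / 42.5 = 0.01631 h⁻¹
C = C₀ · e^(−k·t) = 4.438 × e^(−0.01631 × 44.0)
  = 4.438 × 0.4879 = 2.165 mg/L
(2.165 mg/L = 2.165 µg/mL)

2.17 µg/mL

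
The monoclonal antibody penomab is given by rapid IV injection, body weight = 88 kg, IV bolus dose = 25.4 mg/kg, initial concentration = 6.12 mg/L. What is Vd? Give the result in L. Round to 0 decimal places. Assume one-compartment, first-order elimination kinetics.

Dose = 25.4 × 88 = 2235 mg
Vd = Dose / C₀ = 2235 / 6.12 = 365.2 L

365 L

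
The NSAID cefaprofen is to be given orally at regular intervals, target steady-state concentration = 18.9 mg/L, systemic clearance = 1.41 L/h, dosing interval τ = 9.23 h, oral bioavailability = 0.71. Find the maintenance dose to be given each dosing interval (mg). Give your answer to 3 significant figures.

At steady state, F × (Dose/τ) = Css × CL.
Dose = Css × CL × τ / F = 18.9 × 1.410 × 9.23 / 0.71 = 346.4 mg

346 mg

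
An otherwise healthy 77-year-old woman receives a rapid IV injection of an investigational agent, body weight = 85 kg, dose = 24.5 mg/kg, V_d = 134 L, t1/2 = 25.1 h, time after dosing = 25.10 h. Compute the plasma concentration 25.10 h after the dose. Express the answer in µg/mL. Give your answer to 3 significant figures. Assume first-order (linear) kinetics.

7.77 µg/mL

Total dose = 24.5 × 85 = 2083 mg
C₀ = Dose / Vd = 2083 / 134 = 15.54 mg/L
k = ln2 / t½ = 0.693147 / 25.1 = 0.02762 h⁻¹
t / t½ = 25.10 / 25.1 = 1 half-lives
C = C₀ × (1/2)^1 = 15.54 × 0.5000 = 7.770 mg/L
(7.770 mg/L = 7.770 µg/mL)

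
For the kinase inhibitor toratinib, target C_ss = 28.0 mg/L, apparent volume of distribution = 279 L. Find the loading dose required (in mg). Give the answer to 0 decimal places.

LD = Css × Vd = 28.0 × 279 = 7812 mg

7812 mg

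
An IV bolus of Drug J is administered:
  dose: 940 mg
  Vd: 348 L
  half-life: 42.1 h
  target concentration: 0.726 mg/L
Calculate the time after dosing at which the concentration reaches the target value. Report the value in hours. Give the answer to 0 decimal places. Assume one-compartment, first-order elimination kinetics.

80 h

C₀ = Dose / Vd = 940.0 / 348 = 2.701 mg/L
k = ln2 / t½ = 0.693147 / 42.1 = 0.01646 h⁻¹
t = ln(C₀ / C) / k = ln(2.701 / 0.726) / 0.01646
  = ln(3.720) / 0.01646 = 1.314 / 0.01646 = 79.83 h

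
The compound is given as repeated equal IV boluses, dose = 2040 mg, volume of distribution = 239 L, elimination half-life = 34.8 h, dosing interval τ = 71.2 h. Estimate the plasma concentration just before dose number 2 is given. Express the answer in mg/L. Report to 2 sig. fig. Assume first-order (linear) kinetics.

C₀ per dose = Dose / Vd = 2040 / 239 = 8.536 mg/L
k = ln2 / t½ = 0.693147 / 34.8 = 0.01992 h⁻¹
Fraction remaining after one interval: r = e^(−kτ) = e^(−0.01992 × 71.2) = 0.2421
Before dose 2, 1 dose has been given (aged 1τ).
C_trough = C₀ × r = 8.536 × 0.2421 = 2.067 mg/L

2.1 mg/L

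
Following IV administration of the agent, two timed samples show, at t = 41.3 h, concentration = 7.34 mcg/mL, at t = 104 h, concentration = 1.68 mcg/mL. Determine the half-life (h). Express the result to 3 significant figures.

29.5 h

k = ln(C₁/C₂) / (t₂ − t₁) = ln(7.34/1.68) / (104 − 41.3)
  = 1.475 / 62.70 = 0.02352 h⁻¹
t½ = ln2 / k = 0.693147 / 0.02352 = 29.47 h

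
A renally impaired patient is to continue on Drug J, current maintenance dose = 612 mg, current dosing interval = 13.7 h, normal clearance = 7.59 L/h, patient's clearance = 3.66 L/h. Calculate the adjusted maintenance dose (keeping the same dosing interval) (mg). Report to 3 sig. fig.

To keep the same average steady-state level, dosing rate must scale with clearance.
CL ratio = 3.66 / 7.59 = 0.4822
New dose (same interval) = 612 × 0.4822 = 295.1 mg

295 mg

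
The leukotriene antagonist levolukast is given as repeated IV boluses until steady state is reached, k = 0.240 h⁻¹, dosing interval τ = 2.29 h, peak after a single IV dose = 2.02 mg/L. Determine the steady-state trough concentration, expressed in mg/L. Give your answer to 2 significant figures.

2.8 mg/L

e^(−kτ) = e^(−0.2400 × 2.29) = 0.5772
Accumulation ratio R = 1 / (1 − e^(−kτ)) = 1 / (1 − 0.5772) = 2.365
Steady-state trough = C₀ × R × e^(−kτ) = 2.02 × 2.365 × 0.5772 = 2.757 mg/L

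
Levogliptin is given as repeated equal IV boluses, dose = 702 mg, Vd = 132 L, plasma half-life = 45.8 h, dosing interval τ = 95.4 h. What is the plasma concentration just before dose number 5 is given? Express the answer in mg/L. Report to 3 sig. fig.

C₀ per dose = Dose / Vd = 702 / 132 = 5.318 mg/L
k = ln2 / t½ = 0.693147 / 45.8 = 0.01513 h⁻¹
Fraction remaining after one interval: r = e^(−kτ) = e^(−0.01513 × 95.4) = 0.2361
Before dose 5, 4 doses have been given (aged 1τ, 2τ, 3τ, 4τ).
C_trough = C₀ × (r + r² + … + r^4) = C₀ × r(1−r^4)/(1−r)
        = 5.318 × 0.2361 × (1 − 0.003107) / (1 − 0.2361) = 1.639 mg/L

1.64 mg/L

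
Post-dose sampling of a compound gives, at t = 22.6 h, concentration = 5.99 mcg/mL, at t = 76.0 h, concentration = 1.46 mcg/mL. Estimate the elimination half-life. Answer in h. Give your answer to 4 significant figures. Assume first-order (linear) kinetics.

k = ln(C₁/C₂) / (t₂ − t₁) = ln(5.99/1.46) / (76.0 − 22.6)
  = 1.412 / 53.40 = 0.02644 h⁻¹
t½ = ln2 / k = 0.693147 / 0.02644 = 26.22 h

26.22 h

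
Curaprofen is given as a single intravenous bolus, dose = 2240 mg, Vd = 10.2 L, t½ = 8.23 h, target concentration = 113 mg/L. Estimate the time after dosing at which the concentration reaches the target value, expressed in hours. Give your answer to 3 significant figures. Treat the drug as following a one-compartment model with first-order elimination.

7.89 h

C₀ = Dose / Vd = 2240 / 10.2 = 219.6 mg/L
k = ln2 / t½ = 0.693147 / 8.23 = 0.08422 h⁻¹
t = ln(C₀ / C) / k = ln(219.6 / 113) / 0.08422
  = ln(1.943) / 0.08422 = 0.6642 / 0.08422 = 7.886 h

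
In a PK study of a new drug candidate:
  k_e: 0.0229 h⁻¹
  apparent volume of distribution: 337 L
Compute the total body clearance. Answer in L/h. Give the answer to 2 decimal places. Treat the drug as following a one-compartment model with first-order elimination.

CL = k × Vd = 0.0229 × 337 = 7.717 L/h

7.72 L/h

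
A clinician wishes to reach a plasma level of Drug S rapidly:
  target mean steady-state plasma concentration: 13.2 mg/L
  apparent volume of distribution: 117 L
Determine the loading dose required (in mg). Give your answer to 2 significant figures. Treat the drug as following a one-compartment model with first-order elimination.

LD = Css × Vd = 13.2 × 117 = 1544 mg

1500 mg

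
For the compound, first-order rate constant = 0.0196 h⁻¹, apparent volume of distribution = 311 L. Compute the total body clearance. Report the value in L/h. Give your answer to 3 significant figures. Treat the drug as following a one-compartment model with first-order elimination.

CL = k × Vd = 0.0196 × 311 = 6.096 L/h

6.10 L/h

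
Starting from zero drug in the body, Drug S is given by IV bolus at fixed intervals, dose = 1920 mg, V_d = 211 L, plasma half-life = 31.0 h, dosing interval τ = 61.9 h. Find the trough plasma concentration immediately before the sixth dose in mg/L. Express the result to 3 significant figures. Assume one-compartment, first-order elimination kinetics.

3.04 mg/L

C₀ per dose = Dose / Vd = 1920 / 211 = 9.100 mg/L
k = ln2 / t½ = 0.693147 / 31.0 = 0.02236 h⁻¹
Fraction remaining after one interval: r = e^(−kτ) = e^(−0.02236 × 61.9) = 0.2506
Before dose 6, 5 doses have been given (aged 1τ, 2τ, 3τ, 4τ, 5τ).
C_trough = C₀ × (r + r² + … + r^5) = C₀ × r(1−r^5)/(1−r)
        = 9.100 × 0.2506 × (1 − 0.0009883) / (1 − 0.2506) = 3.040 mg/L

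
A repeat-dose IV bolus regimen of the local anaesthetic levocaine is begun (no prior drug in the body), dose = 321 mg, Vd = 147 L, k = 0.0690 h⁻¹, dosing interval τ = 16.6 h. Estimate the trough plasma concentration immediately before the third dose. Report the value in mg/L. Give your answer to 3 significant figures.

C₀ per dose = Dose / Vd = 321 / 147 = 2.184 mg/L
Fraction remaining after one interval: r = e^(−kτ) = e^(−0.06900 × 16.6) = 0.3181
Before dose 3, 2 doses have been given (aged 1τ, 2τ).
C_trough = C₀ × (r + r²) = 2.184 × (0.3181 + 0.1012) = 0.9158 mg/L

0.916 mg/L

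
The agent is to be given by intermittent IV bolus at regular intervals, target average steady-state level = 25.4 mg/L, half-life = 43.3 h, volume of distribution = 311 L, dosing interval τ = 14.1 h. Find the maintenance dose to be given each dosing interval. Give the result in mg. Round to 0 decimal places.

k = ln2 / t½ = 0.693147 / 43.3 = 0.01601 h⁻¹
CL = k × Vd = 0.01601 × 311 = 4.979 L/h
At steady state, Dose/τ = Css × CL.
Dose = Css × CL × τ = 25.4 × 4.979 × 14.1 = 1783 mg

1783 mg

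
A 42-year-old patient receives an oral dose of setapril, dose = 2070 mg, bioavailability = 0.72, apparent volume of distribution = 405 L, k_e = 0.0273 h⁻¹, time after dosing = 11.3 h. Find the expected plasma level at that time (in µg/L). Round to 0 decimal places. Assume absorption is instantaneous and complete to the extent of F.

2703 µg/L

Amount reaching circulation = F × Dose = 0.72 × 2070 = 1490 mg
C₀ = F·Dose / Vd = 1490 / 405 = 3.679 mg/L
C = C₀ · e^(−k·t) = 3.679 × e^(−0.02730 × 11.3)
  = 3.679 × 0.7346 = 2.703 mg/L
Convert: 2.703 mg/L × 1000 = 2703 µg/L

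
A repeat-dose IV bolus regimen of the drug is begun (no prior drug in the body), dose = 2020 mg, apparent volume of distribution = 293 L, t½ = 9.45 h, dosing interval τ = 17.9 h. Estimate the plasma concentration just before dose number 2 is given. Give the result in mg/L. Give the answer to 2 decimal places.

1.85 mg/L

C₀ per dose = Dose / Vd = 2020 / 293 = 6.894 mg/L
k = ln2 / t½ = 0.693147 / 9.45 = 0.07335 h⁻¹
Fraction remaining after one interval: r = e^(−kτ) = e^(−0.07335 × 17.9) = 0.2690
Before dose 2, 1 dose has been given (aged 1τ).
C_trough = C₀ × r = 6.894 × 0.2690 = 1.854 mg/L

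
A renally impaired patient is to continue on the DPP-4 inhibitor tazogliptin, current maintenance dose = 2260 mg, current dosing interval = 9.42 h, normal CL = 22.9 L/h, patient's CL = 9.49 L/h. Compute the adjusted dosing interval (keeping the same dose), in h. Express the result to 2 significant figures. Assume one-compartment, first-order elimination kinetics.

To keep the same average steady-state level, dosing rate must scale with clearance.
CL ratio = 9.49 / 22.9 = 0.4144
New interval (same dose) = 9.42 / 0.4144 = 22.73 h

23 h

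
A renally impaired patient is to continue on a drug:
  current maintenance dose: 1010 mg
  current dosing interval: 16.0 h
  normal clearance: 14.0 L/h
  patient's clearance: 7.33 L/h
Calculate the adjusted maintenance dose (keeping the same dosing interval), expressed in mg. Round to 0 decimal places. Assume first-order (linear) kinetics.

To keep the same average steady-state level, dosing rate must scale with clearance.
CL ratio = 7.33 / 14.0 = 0.5236
New dose (same interval) = 1010 × 0.5236 = 528.8 mg

529 mg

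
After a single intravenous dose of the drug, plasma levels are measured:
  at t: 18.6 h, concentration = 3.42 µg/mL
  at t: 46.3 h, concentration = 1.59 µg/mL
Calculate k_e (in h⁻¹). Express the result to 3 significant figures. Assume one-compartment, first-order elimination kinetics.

k = ln(C₁/C₂) / (t₂ − t₁) = ln(3.42/1.59) / (46.3 − 18.6)
  = 0.7659 / 27.70 = 0.02765 h⁻¹

0.0277 h⁻¹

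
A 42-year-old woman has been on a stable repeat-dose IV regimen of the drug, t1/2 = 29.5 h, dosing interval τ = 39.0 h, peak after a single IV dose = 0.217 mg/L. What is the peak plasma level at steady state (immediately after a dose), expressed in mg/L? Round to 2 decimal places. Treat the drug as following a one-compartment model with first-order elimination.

0.36 mg/L

k = ln2 / t½ = 0.693147 / 29.5 = 0.02350 h⁻¹
e^(−kτ) = e^(−0.02350 × 39.0) = 0.3999
Accumulation ratio R = 1 / (1 − e^(−kτ)) = 1 / (1 − 0.3999) = 1.666
Steady-state peak = C₀ × R = 0.217 × 1.666 = 0.3615 mg/L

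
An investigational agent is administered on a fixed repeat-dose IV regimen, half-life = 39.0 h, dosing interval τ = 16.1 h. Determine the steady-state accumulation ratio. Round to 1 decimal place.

4.0

k = ln2 / t½ = 0.693147 / 39.0 = 0.01777 h⁻¹
e^(−kτ) = e^(−0.01777 × 16.1) = 0.7512
Accumulation ratio R = 1 / (1 − e^(−kτ)) = 1 / (1 − 0.7512) = 4.019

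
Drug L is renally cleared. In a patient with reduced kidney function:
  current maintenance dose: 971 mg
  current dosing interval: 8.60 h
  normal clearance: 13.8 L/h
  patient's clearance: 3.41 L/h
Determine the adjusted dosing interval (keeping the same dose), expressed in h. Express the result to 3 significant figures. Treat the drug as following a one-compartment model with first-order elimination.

34.8 h

To keep the same average steady-state level, dosing rate must scale with clearance.
CL ratio = 3.41 / 13.8 = 0.2471
New interval (same dose) = 8.60 / 0.2471 = 34.80 h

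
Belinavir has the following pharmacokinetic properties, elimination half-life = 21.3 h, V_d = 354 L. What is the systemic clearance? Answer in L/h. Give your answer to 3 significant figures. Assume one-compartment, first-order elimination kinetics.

k = ln2 / t½ = 0.693147 / 21.3 = 0.03254 h⁻¹
CL = k × Vd = 0.03254 × 354 = 11.52 L/h

11.5 L/h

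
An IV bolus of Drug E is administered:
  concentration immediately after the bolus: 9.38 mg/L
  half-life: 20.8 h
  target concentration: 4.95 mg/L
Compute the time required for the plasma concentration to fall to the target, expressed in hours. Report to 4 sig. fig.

19.18 h

k = ln2 / t½ = 0.693147 / 20.8 = 0.03332 h⁻¹
t = ln(C₀ / C) / k = ln(9.380 / 4.95) / 0.03332
  = ln(1.895) / 0.03332 = 0.6392 / 0.03332 = 19.18 h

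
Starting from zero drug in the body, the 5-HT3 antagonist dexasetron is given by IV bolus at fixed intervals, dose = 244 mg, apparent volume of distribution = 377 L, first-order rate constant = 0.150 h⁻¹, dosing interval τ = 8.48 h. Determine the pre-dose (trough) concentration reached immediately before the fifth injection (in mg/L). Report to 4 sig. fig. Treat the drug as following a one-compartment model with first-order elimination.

0.2505 mg/L

C₀ per dose = Dose / Vd = 244 / 377 = 0.6472 mg/L
Fraction remaining after one interval: r = e^(−kτ) = e^(−0.1500 × 8.48) = 0.2803
Before dose 5, 4 doses have been given (aged 1τ, 2τ, 3τ, 4τ).
C_trough = C₀ × (r + r² + … + r^4) = C₀ × r(1−r^4)/(1−r)
        = 0.6472 × 0.2803 × (1 − 0.006173) / (1 − 0.2803) = 0.2505 mg/L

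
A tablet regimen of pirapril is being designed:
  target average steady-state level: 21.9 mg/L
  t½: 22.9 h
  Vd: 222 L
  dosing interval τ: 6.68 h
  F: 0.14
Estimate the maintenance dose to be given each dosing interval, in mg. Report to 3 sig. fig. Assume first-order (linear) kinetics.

7020 mg

k = ln2 / t½ = 0.693147 / 22.9 = 0.03027 h⁻¹
CL = k × Vd = 0.03027 × 222 = 6.720 L/h
At steady state, F × (Dose/τ) = Css × CL.
Dose = Css × CL × τ / F = 21.9 × 6.720 × 6.68 / 0.14 = 7022 mg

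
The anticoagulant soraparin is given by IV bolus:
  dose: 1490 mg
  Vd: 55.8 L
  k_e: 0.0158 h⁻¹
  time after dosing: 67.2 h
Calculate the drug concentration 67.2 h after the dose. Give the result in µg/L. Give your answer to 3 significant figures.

C₀ = Dose / Vd = 1490 / 55.8 = 26.70 mg/L
C = C₀ · e^(−k·t) = 26.70 × e^(−0.01580 × 67.2)
  = 26.70 × 0.3458 = 9.233 mg/L
Convert: 9.233 mg/L × 1000 = 9233 µg/L

9230 µg/L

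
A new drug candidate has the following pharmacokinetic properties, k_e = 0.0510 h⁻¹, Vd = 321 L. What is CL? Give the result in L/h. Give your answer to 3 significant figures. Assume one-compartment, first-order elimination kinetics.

CL = k × Vd = 0.0510 × 321 = 16.37 L/h

16.4 L/h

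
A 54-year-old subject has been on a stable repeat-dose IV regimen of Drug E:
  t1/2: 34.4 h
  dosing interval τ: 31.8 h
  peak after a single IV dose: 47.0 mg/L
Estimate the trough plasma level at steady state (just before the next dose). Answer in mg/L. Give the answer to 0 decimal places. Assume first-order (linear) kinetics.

52 mg/L

k = ln2 / t½ = 0.693147 / 34.4 = 0.02015 h⁻¹
e^(−kτ) = e^(−0.02015 × 31.8) = 0.5269
Accumulation ratio R = 1 / (1 − e^(−kτ)) = 1 / (1 − 0.5269) = 2.114
Steady-state trough = C₀ × R × e^(−kτ) = 47.0 × 2.114 × 0.5269 = 52.35 mg/L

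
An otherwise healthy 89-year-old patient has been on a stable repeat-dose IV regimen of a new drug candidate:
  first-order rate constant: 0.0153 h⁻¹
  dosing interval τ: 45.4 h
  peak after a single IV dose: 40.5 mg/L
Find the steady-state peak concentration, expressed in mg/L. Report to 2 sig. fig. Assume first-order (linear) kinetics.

e^(−kτ) = e^(−0.01530 × 45.4) = 0.4993
Accumulation ratio R = 1 / (1 − e^(−kτ)) = 1 / (1 − 0.4993) = 1.997
Steady-state peak = C₀ × R = 40.5 × 1.997 = 80.88 mg/L

81 mg/L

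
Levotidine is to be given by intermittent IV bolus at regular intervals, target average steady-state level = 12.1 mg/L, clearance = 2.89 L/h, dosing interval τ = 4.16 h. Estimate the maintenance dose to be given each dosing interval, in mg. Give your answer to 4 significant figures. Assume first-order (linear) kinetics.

At steady state, Dose/τ = Css × CL.
Dose = Css × CL × τ = 12.1 × 2.890 × 4.16 = 145.5 mg

145.5 mg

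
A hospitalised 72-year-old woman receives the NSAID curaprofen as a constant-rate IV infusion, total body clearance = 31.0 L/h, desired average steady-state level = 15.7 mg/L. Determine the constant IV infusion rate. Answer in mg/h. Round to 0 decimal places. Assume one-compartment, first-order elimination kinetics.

487 mg/h

At steady state, infusion rate R₀ = Css × CL = 15.7 × 31.00 = 486.7 mg/h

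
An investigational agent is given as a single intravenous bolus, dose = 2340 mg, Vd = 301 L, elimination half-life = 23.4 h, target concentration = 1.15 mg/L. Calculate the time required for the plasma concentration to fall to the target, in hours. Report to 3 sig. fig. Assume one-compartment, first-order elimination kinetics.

C₀ = Dose / Vd = 2340 / 301 = 7.774 mg/L
k = ln2 / t½ = 0.693147 / 23.4 = 0.02962 h⁻¹
t = ln(C₀ / C) / k = ln(7.774 / 1.15) / 0.02962
  = ln(6.760) / 0.02962 = 1.911 / 0.02962 = 64.52 h

64.5 h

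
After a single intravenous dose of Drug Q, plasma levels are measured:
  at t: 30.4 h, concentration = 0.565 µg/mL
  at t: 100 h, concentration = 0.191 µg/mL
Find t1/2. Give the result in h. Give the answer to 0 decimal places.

44 h

k = ln(C₁/C₂) / (t₂ − t₁) = ln(0.565/0.191) / (100 − 30.4)
  = 1.085 / 69.60 = 0.01559 h⁻¹
t½ = ln2 / k = 0.693147 / 0.01559 = 44.46 h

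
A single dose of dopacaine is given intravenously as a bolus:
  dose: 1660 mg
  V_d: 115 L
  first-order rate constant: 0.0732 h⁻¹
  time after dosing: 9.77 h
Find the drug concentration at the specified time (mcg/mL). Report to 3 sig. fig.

C₀ = Dose / Vd = 1660 / 115 = 14.43 mg/L
C = C₀ · e^(−k·t) = 14.43 × e^(−0.07320 × 9.77)
  = 14.43 × 0.4891 = 7.058 mg/L
(7.058 mg/L = 7.058 mcg/mL)

7.06 mcg/mL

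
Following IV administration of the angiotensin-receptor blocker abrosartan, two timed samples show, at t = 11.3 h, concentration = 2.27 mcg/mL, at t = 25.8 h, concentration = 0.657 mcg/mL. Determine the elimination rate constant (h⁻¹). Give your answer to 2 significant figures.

0.086 h⁻¹

k = ln(C₁/C₂) / (t₂ − t₁) = ln(2.27/0.657) / (25.8 − 11.3)
  = 1.240 / 14.50 = 0.08552 h⁻¹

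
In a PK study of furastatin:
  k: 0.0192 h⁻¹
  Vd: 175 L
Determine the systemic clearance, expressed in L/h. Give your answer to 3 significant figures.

CL = k × Vd = 0.0192 × 175 = 3.360 L/h

3.36 L/h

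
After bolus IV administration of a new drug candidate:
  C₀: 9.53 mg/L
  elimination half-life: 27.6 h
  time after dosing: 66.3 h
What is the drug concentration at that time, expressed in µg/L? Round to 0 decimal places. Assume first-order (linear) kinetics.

k = ln2 / t½ = 0.693147 / 27.6 = 0.02511 h⁻¹
C = C₀ · e^(−k·t) = 9.530 × e^(−0.02511 × 66.3)
  = 9.530 × 0.1892 = 1.803 mg/L
Convert: 1.803 mg/L × 1000 = 1803 µg/L

1803 µg/L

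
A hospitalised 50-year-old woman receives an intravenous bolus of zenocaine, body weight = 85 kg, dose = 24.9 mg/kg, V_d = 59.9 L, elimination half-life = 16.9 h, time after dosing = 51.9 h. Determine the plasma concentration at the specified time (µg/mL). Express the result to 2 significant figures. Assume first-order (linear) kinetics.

4.2 µg/mL

Total dose = 24.9 × 85 = 2117 mg
C₀ = Dose / Vd = 2117 / 59.9 = 35.34 mg/L
k = ln2 / t½ = 0.693147 / 16.9 = 0.04101 h⁻¹
C = C₀ · e^(−k·t) = 35.34 × e^(−0.04101 × 51.9)
  = 35.34 × 0.1190 = 4.205 mg/L
(4.205 mg/L = 4.205 µg/mL)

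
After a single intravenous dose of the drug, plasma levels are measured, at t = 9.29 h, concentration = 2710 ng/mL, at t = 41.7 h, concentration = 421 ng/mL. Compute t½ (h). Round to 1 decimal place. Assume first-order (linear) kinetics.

12.1 h

k = ln(C₁/C₂) / (t₂ − t₁) = ln(2710/421) / (41.7 − 9.29)
  = 1.862 / 32.41 = 0.05745 h⁻¹
t½ = ln2 / k = 0.693147 / 0.05745 = 12.07 h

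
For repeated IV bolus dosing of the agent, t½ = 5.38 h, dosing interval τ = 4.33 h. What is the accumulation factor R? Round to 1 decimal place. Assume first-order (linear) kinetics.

2.3

k = ln2 / t½ = 0.693147 / 5.38 = 0.1288 h⁻¹
e^(−kτ) = e^(−0.1288 × 4.33) = 0.5725
Accumulation ratio R = 1 / (1 − e^(−kτ)) = 1 / (1 − 0.5725) = 2.339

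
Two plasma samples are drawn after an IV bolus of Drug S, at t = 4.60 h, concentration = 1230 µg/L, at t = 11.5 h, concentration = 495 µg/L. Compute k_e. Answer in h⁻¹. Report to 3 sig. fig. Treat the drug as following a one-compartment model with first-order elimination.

k = ln(C₁/C₂) / (t₂ − t₁) = ln(1230/495) / (11.5 − 4.60)
  = 0.9102 / 6.900 = 0.1319 h⁻¹

0.132 h⁻¹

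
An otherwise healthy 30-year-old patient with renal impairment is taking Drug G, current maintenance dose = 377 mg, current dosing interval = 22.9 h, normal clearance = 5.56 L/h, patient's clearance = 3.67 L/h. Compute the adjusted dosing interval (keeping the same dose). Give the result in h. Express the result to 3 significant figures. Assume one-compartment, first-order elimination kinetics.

To keep the same average steady-state level, dosing rate must scale with clearance.
CL ratio = 3.67 / 5.56 = 0.6601
New interval (same dose) = 22.9 / 0.6601 = 34.69 h

34.7 h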